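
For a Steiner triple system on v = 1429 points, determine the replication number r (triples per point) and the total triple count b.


An STS(v) is a 2-(v, 3, 1) BIBD: block size k = 3, λ = 1.
Replication: r(k − 1) = λ(v − 1) ⇒ r·2 = 1429 − 1 = 1428 ⇒ r = 714.
Block count: b = v(v − 1)/6 = 1429·1428/6 = 2040612/6 = 340102.

r = 714, b = 340102.


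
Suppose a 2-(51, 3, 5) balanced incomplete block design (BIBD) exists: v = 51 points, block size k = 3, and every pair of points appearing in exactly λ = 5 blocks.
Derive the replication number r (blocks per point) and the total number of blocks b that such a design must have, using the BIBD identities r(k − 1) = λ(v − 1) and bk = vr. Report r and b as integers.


Any 2-(v, k, λ) BIBD satisfies two necessary conditions:
  (i)  Each point sits in r blocks, and counting incidences through any fixed point gives r(k − 1) = λ(v − 1), so r = λ(v − 1)/(k − 1).
  (ii) Total incidences bk = vr, so b = vr/k.
Step 1: r = λ(v − 1)/(k − 1) = 5·(51 − 1)/(3 − 1) = 5·50/2 = 250/2 = 125.
Step 2: b = vr/k = 51·125/3 = 6375/3 = 2125.
Check integrality: r = 125 ∈ Z ✓, b = 2125 ∈ Z ✓.
(These identities are necessary conditions: they determine r and b for any design with these parameters, but do not by themselves prove that one exists.)

r = 125, b = 2125.


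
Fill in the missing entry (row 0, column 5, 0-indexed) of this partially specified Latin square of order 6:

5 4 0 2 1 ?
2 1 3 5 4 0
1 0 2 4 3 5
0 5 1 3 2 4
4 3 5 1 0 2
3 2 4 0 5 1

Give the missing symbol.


Row 0 contains symbols [0, 1, 2, 4, 5] — missing [3].
Column 5 contains symbols [0, 1, 2, 4, 5] — missing [3].
The missing symbol must appear in both missing sets; intersection = [3].
Therefore the hidden value is 3.

Missing value = 3.


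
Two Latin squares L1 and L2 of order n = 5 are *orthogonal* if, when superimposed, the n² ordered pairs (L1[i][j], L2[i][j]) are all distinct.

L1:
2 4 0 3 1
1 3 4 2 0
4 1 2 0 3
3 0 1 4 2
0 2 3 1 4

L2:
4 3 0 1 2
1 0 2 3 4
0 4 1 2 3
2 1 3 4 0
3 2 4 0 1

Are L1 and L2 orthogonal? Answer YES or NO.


Form the n² = 25 superimposed pairs (L1[i][j], L2[i][j]), row by row (rows and columns indexed from 0):
row 0: (2,4) (4,3) (0,0) (3,1) (1,2)
row 1: (1,1) (3,0) (4,2) (2,3) (0,4)
row 2: (4,0) (1,4) (2,1) (0,2) (3,3)
row 3: (3,2) (0,1) (1,3) (4,4) (2,0)
row 4: (0,3) (2,2) (3,4) (1,0) (4,1)
Orthogonality requires all 25 pairs distinct.
Check by first coordinate: for each symbol s of L1, list the L2 entries in the n cells where L1 = s; they must all differ.
  L1 = 0: L2 entries (in reading order) 0, 4, 2, 1, 3 — all 5 distinct ✓
  L1 = 1: L2 entries (in reading order) 2, 1, 4, 3, 0 — all 5 distinct ✓
  L1 = 2: L2 entries (in reading order) 4, 3, 1, 0, 2 — all 5 distinct ✓
  L1 = 3: L2 entries (in reading order) 1, 0, 3, 2, 4 — all 5 distinct ✓
  L1 = 4: L2 entries (in reading order) 3, 2, 0, 4, 1 — all 5 distinct ✓
Every symbol of L1 meets every symbol of L2 exactly once, so all 25 pairs are distinct (25 of 25).
Conclusion: YES.

YES


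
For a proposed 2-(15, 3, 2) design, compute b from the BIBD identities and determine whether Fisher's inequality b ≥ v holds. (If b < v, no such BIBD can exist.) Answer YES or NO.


r = λ(v − 1)/(k − 1) = 2·14/2 = 14.
b = vr/k = 15·14/3 = 70.
Fisher's inequality: b ≥ v ⇔ 70 ≥ 15? YES.

YES


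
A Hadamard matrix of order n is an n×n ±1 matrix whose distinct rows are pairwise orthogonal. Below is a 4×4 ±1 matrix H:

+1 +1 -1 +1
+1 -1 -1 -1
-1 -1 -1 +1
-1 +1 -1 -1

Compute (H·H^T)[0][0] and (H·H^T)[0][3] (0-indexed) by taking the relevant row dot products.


Row 0 of H: [1, 1, -1, 1].
Row 3 of H: [-1, 1, -1, -1].
(H·H^T)[0][0] = Σ_j H[0][j]·H[0][j] = (1)² + (1)² + (-1)² + (1)² = 1 + 1 + 1 + 1 = 4.
(H·H^T)[0][3] = Σ_j H[0][j]·H[3][j] = (1)·(-1) + (1)·(1) + (-1)·(-1) + (1)·(-1) = -1 + 1 + 1 + -1 = 0.
So rows 0 and 3 are orthogonal; the diagonal entry equals n = 4.

(0,0) entry = 4; (0,3) entry = 0.


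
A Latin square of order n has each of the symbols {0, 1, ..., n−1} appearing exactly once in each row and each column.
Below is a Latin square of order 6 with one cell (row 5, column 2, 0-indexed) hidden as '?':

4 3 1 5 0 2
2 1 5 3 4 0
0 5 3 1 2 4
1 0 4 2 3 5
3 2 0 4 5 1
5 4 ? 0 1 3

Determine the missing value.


Row 5 contains symbols [0, 1, 3, 4, 5] — missing [2].
Column 2 contains symbols [0, 1, 3, 4, 5] — missing [2].
The missing symbol must appear in both missing sets; intersection = [2].
Therefore the hidden value is 2.

Missing value = 2.


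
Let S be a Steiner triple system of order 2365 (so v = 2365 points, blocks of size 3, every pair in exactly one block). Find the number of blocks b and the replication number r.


An STS(v) is a 2-(v, 3, 1) BIBD: block size k = 3, λ = 1.
Replication: r(k − 1) = λ(v − 1) ⇒ r·2 = 2365 − 1 = 2364 ⇒ r = 1182.
Block count: bk = vr ⇒ b·3 = 2365·1182 = 2795430 ⇒ b = 931810.

r = 1182, b = 931810.


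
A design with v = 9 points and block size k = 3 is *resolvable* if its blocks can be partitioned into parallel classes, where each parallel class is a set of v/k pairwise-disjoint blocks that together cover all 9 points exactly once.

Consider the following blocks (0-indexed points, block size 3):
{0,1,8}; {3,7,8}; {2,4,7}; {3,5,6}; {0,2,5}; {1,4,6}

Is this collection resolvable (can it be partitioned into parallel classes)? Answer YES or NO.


v = 9, block size k = 3, number of blocks = 6.
For resolvability, blocks must partition into parallel classes of size v/k = 3.
Total blocks must therefore be a multiple of 3: 6 = 3·2 + 0 ⇒ divisible ✓.
Greedy packing gives 2 candidate class(es). Each should be a full parallel class (size 3, covers all 9 points).
  Class 1 (3 blocks): {0,1,8}; {2,4,7}; {3,5,6}. Points covered: [0, 1, 2, 3, 4, 5, 6, 7, 8].
  Class 2 (3 blocks): {3,7,8}; {0,2,5}; {1,4,6}. Points covered: [0, 1, 2, 3, 4, 5, 6, 7, 8].
All classes full (size 3)? YES. All classes cover every point? YES.
Resolvable? YES.

YES


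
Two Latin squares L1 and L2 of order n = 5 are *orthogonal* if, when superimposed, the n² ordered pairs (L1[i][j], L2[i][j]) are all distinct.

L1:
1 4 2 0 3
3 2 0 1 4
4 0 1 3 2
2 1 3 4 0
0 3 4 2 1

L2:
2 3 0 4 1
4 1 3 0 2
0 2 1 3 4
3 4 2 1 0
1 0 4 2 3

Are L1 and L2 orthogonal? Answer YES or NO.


Form the n² = 25 superimposed pairs (L1[i][j], L2[i][j]), row by row (rows and columns indexed from 0):
row 0: (1,2) (4,3) (2,0) (0,4) (3,1)
row 1: (3,4) (2,1) (0,3) (1,0) (4,2)
row 2: (4,0) (0,2) (1,1) (3,3) (2,4)
row 3: (2,3) (1,4) (3,2) (4,1) (0,0)
row 4: (0,1) (3,0) (4,4) (2,2) (1,3)
Orthogonality requires all 25 pairs distinct.
Check by first coordinate: for each symbol s of L1, list the L2 entries in the n cells where L1 = s; they must all differ.
  L1 = 0: L2 entries (in reading order) 4, 3, 2, 0, 1 — all 5 distinct ✓
  L1 = 1: L2 entries (in reading order) 2, 0, 1, 4, 3 — all 5 distinct ✓
  L1 = 2: L2 entries (in reading order) 0, 1, 4, 3, 2 — all 5 distinct ✓
  L1 = 3: L2 entries (in reading order) 1, 4, 3, 2, 0 — all 5 distinct ✓
  L1 = 4: L2 entries (in reading order) 3, 2, 0, 1, 4 — all 5 distinct ✓
Every symbol of L1 meets every symbol of L2 exactly once, so all 25 pairs are distinct (25 of 25).
Conclusion: YES.

YES


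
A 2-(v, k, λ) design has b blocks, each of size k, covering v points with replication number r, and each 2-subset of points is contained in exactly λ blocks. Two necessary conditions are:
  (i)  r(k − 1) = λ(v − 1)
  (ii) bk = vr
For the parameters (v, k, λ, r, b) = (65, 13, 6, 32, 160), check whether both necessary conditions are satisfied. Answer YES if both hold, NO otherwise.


Condition (i): r(k − 1) = 32·12 = 384; λ(v − 1) = 6·64 = 384. Match? YES.
Condition (ii): bk = 160·13 = 2080; vr = 65·32 = 2080. Match? YES.
Both conditions hold? YES.

YES


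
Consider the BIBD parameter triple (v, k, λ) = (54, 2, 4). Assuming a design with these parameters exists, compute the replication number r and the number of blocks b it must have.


Any 2-(v, k, λ) BIBD satisfies two necessary conditions:
  (i)  Each point sits in r blocks, and counting incidences through any fixed point gives r(k − 1) = λ(v − 1), so r = λ(v − 1)/(k − 1).
  (ii) Total incidences bk = vr, so b = vr/k.
Step 1: r = λ(v − 1)/(k − 1) = 4·(54 − 1)/(2 − 1) = 4·53/1 = 212/1 = 212.
Step 2: b = vr/k = 54·212/2 = 11448/2 = 5724.
Check integrality: r = 212 ∈ Z ✓, b = 5724 ∈ Z ✓.
(These identities are necessary conditions: they determine r and b for any design with these parameters, but do not by themselves prove that one exists.)

r = 212, b = 5724.


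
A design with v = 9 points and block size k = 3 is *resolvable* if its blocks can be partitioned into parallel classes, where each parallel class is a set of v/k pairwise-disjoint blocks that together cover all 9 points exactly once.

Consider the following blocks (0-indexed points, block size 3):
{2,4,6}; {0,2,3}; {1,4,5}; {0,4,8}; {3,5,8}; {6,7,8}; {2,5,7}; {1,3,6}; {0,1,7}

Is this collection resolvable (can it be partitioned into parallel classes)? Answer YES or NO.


v = 9, block size k = 3, number of blocks = 9.
For resolvability, blocks must partition into parallel classes of size v/k = 3.
Total blocks must therefore be a multiple of 3: 9 = 3·3 + 0 ⇒ divisible ✓.
Greedy packing gives 3 candidate class(es). Each should be a full parallel class (size 3, covers all 9 points).
  Class 1 (3 blocks): {2,4,6}; {3,5,8}; {0,1,7}. Points covered: [0, 1, 2, 3, 4, 5, 6, 7, 8].
  Class 2 (3 blocks): {0,2,3}; {1,4,5}; {6,7,8}. Points covered: [0, 1, 2, 3, 4, 5, 6, 7, 8].
  Class 3 (3 blocks): {0,4,8}; {2,5,7}; {1,3,6}. Points covered: [0, 1, 2, 3, 4, 5, 6, 7, 8].
All classes full (size 3)? YES. All classes cover every point? YES.
Resolvable? YES.

YES


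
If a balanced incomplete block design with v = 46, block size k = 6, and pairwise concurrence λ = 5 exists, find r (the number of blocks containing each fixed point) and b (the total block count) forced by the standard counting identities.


Any 2-(v, k, λ) BIBD satisfies two necessary conditions:
  (i)  Each point sits in r blocks, and counting incidences through any fixed point gives r(k − 1) = λ(v − 1), so r = λ(v − 1)/(k − 1).
  (ii) Total incidences bk = vr, so b = vr/k.
Step 1: r = λ(v − 1)/(k − 1) = 5·(46 − 1)/(6 − 1) = 5·45/5 = 225/5 = 45.
Step 2: b = vr/k = 46·45/6 = 2070/6 = 345.
Check integrality: r = 45 ∈ Z ✓, b = 345 ∈ Z ✓.
(These identities are necessary conditions: they determine r and b for any design with these parameters, but do not by themselves prove that one exists.)

r = 45, b = 345.


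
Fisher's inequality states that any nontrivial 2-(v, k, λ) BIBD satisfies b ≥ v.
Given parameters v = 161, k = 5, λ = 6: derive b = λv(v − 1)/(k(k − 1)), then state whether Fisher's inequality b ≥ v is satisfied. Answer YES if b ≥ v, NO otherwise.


r = λ(v − 1)/(k − 1) = 6·160/4 = 240.
b = vr/k = 161·240/5 = 7728.
Fisher's inequality: b ≥ v ⇔ 7728 ≥ 161? YES.

YES


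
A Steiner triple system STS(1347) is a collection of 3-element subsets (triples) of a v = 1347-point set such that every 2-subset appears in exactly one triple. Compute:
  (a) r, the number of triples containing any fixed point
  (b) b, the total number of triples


An STS(v) is a 2-(v, 3, 1) BIBD: block size k = 3, λ = 1.
Replication: r(k − 1) = λ(v − 1) ⇒ r·2 = 1347 − 1 = 1346 ⇒ r = 673.
Block count: bk = vr ⇒ b·3 = 1347·673 = 906531 ⇒ b = 302177.
(Check via b = v(v − 1)/6 = 1347·1346/6 = 1813062/6 = 302177.)

r = 673, b = 302177.


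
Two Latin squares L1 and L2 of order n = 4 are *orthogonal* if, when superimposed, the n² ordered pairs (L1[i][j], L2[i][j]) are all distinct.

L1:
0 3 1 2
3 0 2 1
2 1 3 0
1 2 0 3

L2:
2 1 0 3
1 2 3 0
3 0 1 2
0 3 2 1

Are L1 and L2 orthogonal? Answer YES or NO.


Form the n² = 16 superimposed pairs (L1[i][j], L2[i][j]), row by row (rows and columns indexed from 0):
row 0: (0,2) (3,1) (1,0) (2,3)
row 1: (3,1) (0,2) (2,3) (1,0)
row 2: (2,3) (1,0) (3,1) (0,2)
row 3: (1,0) (2,3) (0,2) (3,1)
Orthogonality requires all 16 pairs distinct.
But the pair (3,1) repeats: cell (0,1) has L1 = 3, L2 = 1, and cell (1,0) has L1 = 3, L2 = 1.
A repeated pair means some other pair never occurs (only 4 distinct pairs out of 16), so the squares are not orthogonal.
Conclusion: NO.

NO


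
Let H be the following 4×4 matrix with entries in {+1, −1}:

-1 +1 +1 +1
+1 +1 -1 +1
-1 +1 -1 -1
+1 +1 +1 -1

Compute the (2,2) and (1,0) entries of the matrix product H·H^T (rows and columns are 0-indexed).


Row 0 of H: [-1, 1, 1, 1].
Row 1 of H: [1, 1, -1, 1].
Row 2 of H: [-1, 1, -1, -1].
(H·H^T)[2][2] = Σ_j H[2][j]·H[2][j] = (-1)² + (1)² + (-1)² + (-1)² = 1 + 1 + 1 + 1 = 4.
(H·H^T)[1][0] = Σ_j H[1][j]·H[0][j] = (1)·(-1) + (1)·(1) + (-1)·(1) + (1)·(1) = -1 + 1 + -1 + 1 = 0.
So rows 1 and 0 are orthogonal; the diagonal entry equals n = 4.

(2,2) entry = 4; (1,0) entry = 0.


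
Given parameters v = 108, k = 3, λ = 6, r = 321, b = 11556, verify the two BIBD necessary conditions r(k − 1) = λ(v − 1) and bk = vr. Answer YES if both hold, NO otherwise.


Condition (i): r(k − 1) = 321·2 = 642; λ(v − 1) = 6·107 = 642. Match? YES.
Condition (ii): bk = 11556·3 = 34668; vr = 108·321 = 34668. Match? YES.
Both conditions hold? YES.

YES


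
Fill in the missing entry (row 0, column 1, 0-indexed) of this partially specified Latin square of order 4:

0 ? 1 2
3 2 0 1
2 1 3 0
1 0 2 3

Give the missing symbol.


Row 0 contains symbols [0, 1, 2] — missing [3].
Column 1 contains symbols [0, 1, 2] — missing [3].
The missing symbol must appear in both missing sets; intersection = [3].
Therefore the hidden value is 3.

Missing value = 3.


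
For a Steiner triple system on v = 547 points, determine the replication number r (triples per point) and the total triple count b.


An STS(v) is a 2-(v, 3, 1) BIBD: block size k = 3, λ = 1.
Replication: r(k − 1) = λ(v − 1) ⇒ r·2 = 547 − 1 = 546 ⇒ r = 273.
Block count: bk = vr ⇒ b·3 = 547·273 = 149331 ⇒ b = 49777.
(Check via b = v(v − 1)/6 = 547·546/6 = 298662/6 = 49777.)

r = 273, b = 49777.


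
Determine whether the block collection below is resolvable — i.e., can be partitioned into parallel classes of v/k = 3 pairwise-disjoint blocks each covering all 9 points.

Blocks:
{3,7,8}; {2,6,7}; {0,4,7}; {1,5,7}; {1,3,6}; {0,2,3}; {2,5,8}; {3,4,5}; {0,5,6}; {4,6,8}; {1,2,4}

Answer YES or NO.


v = 9, block size k = 3, number of blocks = 11.
For resolvability, blocks must partition into parallel classes of size v/k = 3.
Total blocks must therefore be a multiple of 3: 11 = 3·3 + 2 ⇒ not divisible ✗.
Resolvable? NO.

NO


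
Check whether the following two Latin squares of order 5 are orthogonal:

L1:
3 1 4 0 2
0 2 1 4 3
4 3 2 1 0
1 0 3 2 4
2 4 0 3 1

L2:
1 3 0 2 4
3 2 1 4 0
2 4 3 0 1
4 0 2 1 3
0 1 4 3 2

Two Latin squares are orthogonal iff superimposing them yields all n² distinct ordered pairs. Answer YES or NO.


Form the n² = 25 superimposed pairs (L1[i][j], L2[i][j]), row by row (rows and columns indexed from 0):
row 0: (3,1) (1,3) (4,0) (0,2) (2,4)
row 1: (0,3) (2,2) (1,1) (4,4) (3,0)
row 2: (4,2) (3,4) (2,3) (1,0) (0,1)
row 3: (1,4) (0,0) (3,2) (2,1) (4,3)
row 4: (2,0) (4,1) (0,4) (3,3) (1,2)
Orthogonality requires all 25 pairs distinct.
Check by first coordinate: for each symbol s of L1, list the L2 entries in the n cells where L1 = s; they must all differ.
  L1 = 0: L2 entries (in reading order) 2, 3, 1, 0, 4 — all 5 distinct ✓
  L1 = 1: L2 entries (in reading order) 3, 1, 0, 4, 2 — all 5 distinct ✓
  L1 = 2: L2 entries (in reading order) 4, 2, 3, 1, 0 — all 5 distinct ✓
  L1 = 3: L2 entries (in reading order) 1, 0, 4, 2, 3 — all 5 distinct ✓
  L1 = 4: L2 entries (in reading order) 0, 4, 2, 3, 1 — all 5 distinct ✓
Every symbol of L1 meets every symbol of L2 exactly once, so all 25 pairs are distinct (25 of 25).
Conclusion: YES.

YES


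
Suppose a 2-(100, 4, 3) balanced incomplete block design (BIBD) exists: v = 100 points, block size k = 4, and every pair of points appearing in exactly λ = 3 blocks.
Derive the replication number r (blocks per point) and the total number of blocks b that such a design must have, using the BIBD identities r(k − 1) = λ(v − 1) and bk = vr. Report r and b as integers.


Any 2-(v, k, λ) BIBD satisfies two necessary conditions:
  (i)  Each point sits in r blocks, and counting incidences through any fixed point gives r(k − 1) = λ(v − 1), so r = λ(v − 1)/(k − 1).
  (ii) Total incidences bk = vr, so b = vr/k.
Step 1: r = λ(v − 1)/(k − 1) = 3·(100 − 1)/(4 − 1) = 3·99/3 = 297/3 = 99.
Step 2: b = vr/k = 100·99/4 = 9900/4 = 2475.
Check integrality: r = 99 ∈ Z ✓, b = 2475 ∈ Z ✓.
(These identities are necessary conditions: they determine r and b for any design with these parameters, but do not by themselves prove that one exists.)

r = 99, b = 2475.


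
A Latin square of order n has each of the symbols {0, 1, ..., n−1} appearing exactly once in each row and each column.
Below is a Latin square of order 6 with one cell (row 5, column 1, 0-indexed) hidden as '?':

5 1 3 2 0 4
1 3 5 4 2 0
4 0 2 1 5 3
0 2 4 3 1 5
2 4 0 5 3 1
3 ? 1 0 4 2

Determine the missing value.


Row 5 contains symbols [0, 1, 2, 3, 4] — missing [5].
Column 1 contains symbols [0, 1, 2, 3, 4] — missing [5].
The missing symbol must appear in both missing sets; intersection = [5].
Therefore the hidden value is 5.

Missing value = 5.


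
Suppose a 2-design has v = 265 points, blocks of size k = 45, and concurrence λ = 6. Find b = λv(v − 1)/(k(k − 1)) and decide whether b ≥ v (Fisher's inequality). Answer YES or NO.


r = λ(v − 1)/(k − 1) = 6·264/44 = 36.
b = vr/k = 265·36/45 = 212.
Fisher's inequality: b ≥ v ⇔ 212 ≥ 265? NO.

NO


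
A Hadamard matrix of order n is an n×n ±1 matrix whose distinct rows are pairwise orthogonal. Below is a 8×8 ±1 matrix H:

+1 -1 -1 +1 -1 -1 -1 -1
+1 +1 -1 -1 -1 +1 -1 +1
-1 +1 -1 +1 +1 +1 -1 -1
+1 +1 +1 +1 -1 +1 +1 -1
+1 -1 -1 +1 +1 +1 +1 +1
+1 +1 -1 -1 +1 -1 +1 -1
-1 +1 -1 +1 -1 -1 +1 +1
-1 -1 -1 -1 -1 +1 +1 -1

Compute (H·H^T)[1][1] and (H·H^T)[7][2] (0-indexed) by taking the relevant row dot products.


Row 1 of H: [1, 1, -1, -1, -1, 1, -1, 1].
Row 2 of H: [-1, 1, -1, 1, 1, 1, -1, -1].
Row 7 of H: [-1, -1, -1, -1, -1, 1, 1, -1].
(H·H^T)[1][1] = Σ_j H[1][j]·H[1][j] = (1)² + (1)² + (-1)² + (-1)² + (-1)² + (1)² + (-1)² + (1)² = 1 + 1 + 1 + 1 + 1 + 1 + 1 + 1 = 8.
(H·H^T)[7][2] = Σ_j H[7][j]·H[2][j] = (-1)·(-1) + (-1)·(1) + (-1)·(-1) + (-1)·(1) + (-1)·(1) + (1)·(1) + (1)·(-1) + (-1)·(-1) = 1 + -1 + 1 + -1 + -1 + 1 + -1 + 1 = 0.
So rows 7 and 2 are orthogonal; the diagonal entry equals n = 8.

(1,1) entry = 8; (7,2) entry = 0.


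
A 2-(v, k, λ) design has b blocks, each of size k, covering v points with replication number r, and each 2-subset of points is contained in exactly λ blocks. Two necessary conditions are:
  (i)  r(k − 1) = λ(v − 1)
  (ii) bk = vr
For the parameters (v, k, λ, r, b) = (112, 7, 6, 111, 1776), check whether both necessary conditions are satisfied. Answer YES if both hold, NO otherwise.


Condition (i): r(k − 1) = 111·6 = 666; λ(v − 1) = 6·111 = 666. Match? YES.
Condition (ii): bk = 1776·7 = 12432; vr = 112·111 = 12432. Match? YES.
Both conditions hold? YES.

YES


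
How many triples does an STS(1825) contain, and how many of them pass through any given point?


An STS(v) is a 2-(v, 3, 1) BIBD: block size k = 3, λ = 1.
Replication: r(k − 1) = λ(v − 1) ⇒ r·2 = 1825 − 1 = 1824 ⇒ r = 912.
Block count: bk = vr ⇒ b·3 = 1825·912 = 1664400 ⇒ b = 554800.

r = 912, b = 554800.


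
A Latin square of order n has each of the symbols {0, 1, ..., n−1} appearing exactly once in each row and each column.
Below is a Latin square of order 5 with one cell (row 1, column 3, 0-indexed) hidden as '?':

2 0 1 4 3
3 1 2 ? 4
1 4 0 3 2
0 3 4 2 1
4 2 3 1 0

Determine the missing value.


Row 1 contains symbols [1, 2, 3, 4] — missing [0].
Column 3 contains symbols [1, 2, 3, 4] — missing [0].
The missing symbol must appear in both missing sets; intersection = [0].
Therefore the hidden value is 0.

Missing value = 0.


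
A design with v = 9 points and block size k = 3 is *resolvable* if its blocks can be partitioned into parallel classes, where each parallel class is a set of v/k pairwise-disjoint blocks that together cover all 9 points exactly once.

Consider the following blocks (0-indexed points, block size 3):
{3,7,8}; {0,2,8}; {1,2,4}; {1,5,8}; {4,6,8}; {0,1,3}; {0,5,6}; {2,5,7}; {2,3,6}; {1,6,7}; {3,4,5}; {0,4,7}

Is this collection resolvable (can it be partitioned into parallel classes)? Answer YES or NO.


v = 9, block size k = 3, number of blocks = 12.
For resolvability, blocks must partition into parallel classes of size v/k = 3.
Total blocks must therefore be a multiple of 3: 12 = 3·4 + 0 ⇒ divisible ✓.
Greedy packing gives 4 candidate class(es). Each should be a full parallel class (size 3, covers all 9 points).
  Class 1 (3 blocks): {3,7,8}; {1,2,4}; {0,5,6}. Points covered: [0, 1, 2, 3, 4, 5, 6, 7, 8].
  Class 2 (3 blocks): {0,2,8}; {1,6,7}; {3,4,5}. Points covered: [0, 1, 2, 3, 4, 5, 6, 7, 8].
  Class 3 (3 blocks): {1,5,8}; {2,3,6}; {0,4,7}. Points covered: [0, 1, 2, 3, 4, 5, 6, 7, 8].
  Class 4 (3 blocks): {4,6,8}; {0,1,3}; {2,5,7}. Points covered: [0, 1, 2, 3, 4, 5, 6, 7, 8].
All classes full (size 3)? YES. All classes cover every point? YES.
Resolvable? YES.

YES


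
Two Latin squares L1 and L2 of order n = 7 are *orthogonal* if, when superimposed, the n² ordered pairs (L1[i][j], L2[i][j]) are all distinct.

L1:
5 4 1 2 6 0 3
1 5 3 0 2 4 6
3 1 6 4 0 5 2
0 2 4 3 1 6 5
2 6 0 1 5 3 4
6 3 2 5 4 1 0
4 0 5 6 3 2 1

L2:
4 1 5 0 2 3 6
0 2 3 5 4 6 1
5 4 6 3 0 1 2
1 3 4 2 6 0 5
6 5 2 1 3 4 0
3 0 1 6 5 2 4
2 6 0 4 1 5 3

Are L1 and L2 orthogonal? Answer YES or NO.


Form the n² = 49 superimposed pairs (L1[i][j], L2[i][j]), row by row (rows and columns indexed from 0):
row 0: (5,4) (4,1) (1,5) (2,0) (6,2) (0,3) (3,6)
row 1: (1,0) (5,2) (3,3) (0,5) (2,4) (4,6) (6,1)
row 2: (3,5) (1,4) (6,6) (4,3) (0,0) (5,1) (2,2)
row 3: (0,1) (2,3) (4,4) (3,2) (1,6) (6,0) (5,5)
row 4: (2,6) (6,5) (0,2) (1,1) (5,3) (3,4) (4,0)
row 5: (6,3) (3,0) (2,1) (5,6) (4,5) (1,2) (0,4)
row 6: (4,2) (0,6) (5,0) (6,4) (3,1) (2,5) (1,3)
Orthogonality requires all 49 pairs distinct.
Check by first coordinate: for each symbol s of L1, list the L2 entries in the n cells where L1 = s; they must all differ.
  L1 = 0: L2 entries (in reading order) 3, 5, 0, 1, 2, 4, 6 — all 7 distinct ✓
  L1 = 1: L2 entries (in reading order) 5, 0, 4, 6, 1, 2, 3 — all 7 distinct ✓
  L1 = 2: L2 entries (in reading order) 0, 4, 2, 3, 6, 1, 5 — all 7 distinct ✓
  L1 = 3: L2 entries (in reading order) 6, 3, 5, 2, 4, 0, 1 — all 7 distinct ✓
  L1 = 4: L2 entries (in reading order) 1, 6, 3, 4, 0, 5, 2 — all 7 distinct ✓
  L1 = 5: L2 entries (in reading order) 4, 2, 1, 5, 3, 6, 0 — all 7 distinct ✓
  L1 = 6: L2 entries (in reading order) 2, 1, 6, 0, 5, 3, 4 — all 7 distinct ✓
Every symbol of L1 meets every symbol of L2 exactly once, so all 49 pairs are distinct (49 of 49).
Conclusion: YES.

YES


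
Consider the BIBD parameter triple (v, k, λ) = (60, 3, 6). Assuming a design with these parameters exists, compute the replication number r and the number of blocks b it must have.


Any 2-(v, k, λ) BIBD satisfies two necessary conditions:
  (i)  Each point sits in r blocks, and counting incidences through any fixed point gives r(k − 1) = λ(v − 1), so r = λ(v − 1)/(k − 1).
  (ii) Total incidences bk = vr, so b = vr/k.
Step 1: r = λ(v − 1)/(k − 1) = 6·(60 − 1)/(3 − 1) = 6·59/2 = 354/2 = 177.
Step 2: b = vr/k = 60·177/3 = 10620/3 = 3540.
Check integrality: r = 177 ∈ Z ✓, b = 3540 ∈ Z ✓.
(These identities are necessary conditions: they determine r and b for any design with these parameters, but do not by themselves prove that one exists.)

r = 177, b = 3540.


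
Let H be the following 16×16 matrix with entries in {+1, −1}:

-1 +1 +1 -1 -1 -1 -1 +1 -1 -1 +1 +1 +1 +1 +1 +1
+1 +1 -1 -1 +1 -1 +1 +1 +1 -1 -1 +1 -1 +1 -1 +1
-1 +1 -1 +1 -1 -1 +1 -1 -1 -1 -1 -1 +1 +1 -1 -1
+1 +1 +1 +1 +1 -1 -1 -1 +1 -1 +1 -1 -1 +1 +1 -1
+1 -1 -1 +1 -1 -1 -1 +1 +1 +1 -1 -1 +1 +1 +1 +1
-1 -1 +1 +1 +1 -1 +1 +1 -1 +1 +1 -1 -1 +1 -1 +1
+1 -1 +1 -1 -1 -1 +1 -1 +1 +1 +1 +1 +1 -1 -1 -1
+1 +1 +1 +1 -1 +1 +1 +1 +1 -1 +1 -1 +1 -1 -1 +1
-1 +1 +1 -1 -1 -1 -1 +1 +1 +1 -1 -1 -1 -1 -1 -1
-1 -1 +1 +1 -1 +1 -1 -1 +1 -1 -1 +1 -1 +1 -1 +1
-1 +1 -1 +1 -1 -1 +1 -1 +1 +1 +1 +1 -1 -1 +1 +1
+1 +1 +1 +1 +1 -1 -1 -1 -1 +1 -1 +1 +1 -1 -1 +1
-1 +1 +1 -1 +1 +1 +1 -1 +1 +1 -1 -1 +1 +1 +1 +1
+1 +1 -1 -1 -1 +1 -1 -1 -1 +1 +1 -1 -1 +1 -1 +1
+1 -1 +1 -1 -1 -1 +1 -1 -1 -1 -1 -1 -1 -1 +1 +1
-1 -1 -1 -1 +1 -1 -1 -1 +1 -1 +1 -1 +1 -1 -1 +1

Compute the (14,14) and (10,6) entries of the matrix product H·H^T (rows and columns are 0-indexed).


Row 6 of H: [1, -1, 1, -1, -1, -1, 1, -1, 1, 1, 1, 1, 1, -1, -1, -1].
Row 10 of H: [-1, 1, -1, 1, -1, -1, 1, -1, 1, 1, 1, 1, -1, -1, 1, 1].
Row 14 of H: [1, -1, 1, -1, -1, -1, 1, -1, -1, -1, -1, -1, -1, -1, 1, 1].
(H·H^T)[14][14] = Σ_j H[14][j]·H[14][j] = (1)² + (-1)² + (1)² + (-1)² + (-1)² + (-1)² + (1)² + (-1)² + (-1)² + (-1)² + (-1)² + (-1)² + (-1)² + (-1)² + (1)² + (1)² = 1 + 1 + 1 + 1 + 1 + 1 + 1 + 1 + 1 + 1 + 1 + 1 + 1 + 1 + 1 + 1 = 16.
(H·H^T)[10][6] = Σ_j H[10][j]·H[6][j] = (-1)·(1) + (1)·(-1) + (-1)·(1) + (1)·(-1) + (-1)·(-1) + (-1)·(-1) + (1)·(1) + (-1)·(-1) + (1)·(1) + (1)·(1) + (1)·(1) + (1)·(1) + (-1)·(1) + (-1)·(-1) + (1)·(-1) + (1)·(-1) = -1 + -1 + -1 + -1 + 1 + 1 + 1 + 1 + 1 + 1 + 1 + 1 + -1 + 1 + -1 + -1 = 2.
Rows 10 and 6 are not orthogonal (dot product = 2 ≠ 0), so H is not a Hadamard matrix.

(14,14) entry = 16; (10,6) entry = 2.


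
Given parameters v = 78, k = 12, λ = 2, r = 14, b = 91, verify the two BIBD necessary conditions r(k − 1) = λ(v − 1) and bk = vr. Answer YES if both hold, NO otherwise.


Condition (i): r(k − 1) = 14·11 = 154; λ(v − 1) = 2·77 = 154. Match? YES.
Condition (ii): bk = 91·12 = 1092; vr = 78·14 = 1092. Match? YES.
Both conditions hold? YES.

YES


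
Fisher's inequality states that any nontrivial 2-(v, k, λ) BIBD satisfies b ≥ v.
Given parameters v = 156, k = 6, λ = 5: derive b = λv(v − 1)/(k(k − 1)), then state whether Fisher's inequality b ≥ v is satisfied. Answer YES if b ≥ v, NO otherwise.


r = λ(v − 1)/(k − 1) = 5·155/5 = 155.
b = vr/k = 156·155/6 = 4030.
Fisher's inequality: b ≥ v ⇔ 4030 ≥ 156? YES.

YES


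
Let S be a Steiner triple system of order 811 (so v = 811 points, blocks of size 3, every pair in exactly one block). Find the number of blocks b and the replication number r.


An STS(v) is a 2-(v, 3, 1) BIBD: block size k = 3, λ = 1.
Replication: r(k − 1) = λ(v − 1) ⇒ r·2 = 811 − 1 = 810 ⇒ r = 405.
Block count: bk = vr ⇒ b·3 = 811·405 = 328455 ⇒ b = 109485.

r = 405, b = 109485.


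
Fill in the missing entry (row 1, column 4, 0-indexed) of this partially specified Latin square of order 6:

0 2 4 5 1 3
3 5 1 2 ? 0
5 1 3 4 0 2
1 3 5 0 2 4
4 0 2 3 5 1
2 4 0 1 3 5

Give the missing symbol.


Row 1 contains symbols [0, 1, 2, 3, 5] — missing [4].
Column 4 contains symbols [0, 1, 2, 3, 5] — missing [4].
The missing symbol must appear in both missing sets; intersection = [4].
Therefore the hidden value is 4.

Missing value = 4.


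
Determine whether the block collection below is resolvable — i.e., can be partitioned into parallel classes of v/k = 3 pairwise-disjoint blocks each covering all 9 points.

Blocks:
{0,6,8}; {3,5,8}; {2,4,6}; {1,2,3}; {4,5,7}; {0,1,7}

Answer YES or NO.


v = 9, block size k = 3, number of blocks = 6.
For resolvability, blocks must partition into parallel classes of size v/k = 3.
Total blocks must therefore be a multiple of 3: 6 = 3·2 + 0 ⇒ divisible ✓.
Greedy packing gives 2 candidate class(es). Each should be a full parallel class (size 3, covers all 9 points).
  Class 1 (3 blocks): {0,6,8}; {1,2,3}; {4,5,7}. Points covered: [0, 1, 2, 3, 4, 5, 6, 7, 8].
  Class 2 (3 blocks): {3,5,8}; {2,4,6}; {0,1,7}. Points covered: [0, 1, 2, 3, 4, 5, 6, 7, 8].
All classes full (size 3)? YES. All classes cover every point? YES.
Resolvable? YES.

YES


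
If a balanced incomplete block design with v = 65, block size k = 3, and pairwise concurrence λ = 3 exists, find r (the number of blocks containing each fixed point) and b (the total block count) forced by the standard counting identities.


Any 2-(v, k, λ) BIBD satisfies two necessary conditions:
  (i)  Each point sits in r blocks, and counting incidences through any fixed point gives r(k − 1) = λ(v − 1), so r = λ(v − 1)/(k − 1).
  (ii) Total incidences bk = vr, so b = vr/k.
Step 1: r = λ(v − 1)/(k − 1) = 3·(65 − 1)/(3 − 1) = 3·64/2 = 192/2 = 96.
Step 2: b = vr/k = 65·96/3 = 6240/3 = 2080.
Check integrality: r = 96 ∈ Z ✓, b = 2080 ∈ Z ✓.
(These identities are necessary conditions: they determine r and b for any design with these parameters, but do not by themselves prove that one exists.)

r = 96, b = 2080.


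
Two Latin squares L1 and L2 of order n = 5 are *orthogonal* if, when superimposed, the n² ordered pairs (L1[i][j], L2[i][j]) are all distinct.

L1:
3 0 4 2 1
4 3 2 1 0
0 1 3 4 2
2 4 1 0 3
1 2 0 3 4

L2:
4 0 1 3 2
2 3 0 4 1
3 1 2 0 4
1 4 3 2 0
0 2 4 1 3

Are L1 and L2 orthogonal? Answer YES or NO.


Form the n² = 25 superimposed pairs (L1[i][j], L2[i][j]), row by row (rows and columns indexed from 0):
row 0: (3,4) (0,0) (4,1) (2,3) (1,2)
row 1: (4,2) (3,3) (2,0) (1,4) (0,1)
row 2: (0,3) (1,1) (3,2) (4,0) (2,4)
row 3: (2,1) (4,4) (1,3) (0,2) (3,0)
row 4: (1,0) (2,2) (0,4) (3,1) (4,3)
Orthogonality requires all 25 pairs distinct.
Check by first coordinate: for each symbol s of L1, list the L2 entries in the n cells where L1 = s; they must all differ.
  L1 = 0: L2 entries (in reading order) 0, 1, 3, 2, 4 — all 5 distinct ✓
  L1 = 1: L2 entries (in reading order) 2, 4, 1, 3, 0 — all 5 distinct ✓
  L1 = 2: L2 entries (in reading order) 3, 0, 4, 1, 2 — all 5 distinct ✓
  L1 = 3: L2 entries (in reading order) 4, 3, 2, 0, 1 — all 5 distinct ✓
  L1 = 4: L2 entries (in reading order) 1, 2, 0, 4, 3 — all 5 distinct ✓
Every symbol of L1 meets every symbol of L2 exactly once, so all 25 pairs are distinct (25 of 25).
Conclusion: YES.

YES


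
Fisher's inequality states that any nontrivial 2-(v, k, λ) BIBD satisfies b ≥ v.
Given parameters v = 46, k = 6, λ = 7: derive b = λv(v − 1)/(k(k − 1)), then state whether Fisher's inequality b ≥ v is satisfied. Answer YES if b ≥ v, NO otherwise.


r = λ(v − 1)/(k − 1) = 7·45/5 = 63.
b = vr/k = 46·63/6 = 483.
Fisher's inequality: b ≥ v ⇔ 483 ≥ 46? YES.

YES


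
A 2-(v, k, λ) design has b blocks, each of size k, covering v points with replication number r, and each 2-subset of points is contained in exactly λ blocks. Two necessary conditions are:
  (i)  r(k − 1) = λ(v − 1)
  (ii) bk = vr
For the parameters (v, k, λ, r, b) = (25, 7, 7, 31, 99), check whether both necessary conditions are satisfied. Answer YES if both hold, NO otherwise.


Condition (i): r(k − 1) = 31·6 = 186; λ(v − 1) = 7·24 = 168. Match? NO.
Condition (ii): bk = 99·7 = 693; vr = 25·31 = 775. Match? NO.
Both conditions hold? NO.

NO


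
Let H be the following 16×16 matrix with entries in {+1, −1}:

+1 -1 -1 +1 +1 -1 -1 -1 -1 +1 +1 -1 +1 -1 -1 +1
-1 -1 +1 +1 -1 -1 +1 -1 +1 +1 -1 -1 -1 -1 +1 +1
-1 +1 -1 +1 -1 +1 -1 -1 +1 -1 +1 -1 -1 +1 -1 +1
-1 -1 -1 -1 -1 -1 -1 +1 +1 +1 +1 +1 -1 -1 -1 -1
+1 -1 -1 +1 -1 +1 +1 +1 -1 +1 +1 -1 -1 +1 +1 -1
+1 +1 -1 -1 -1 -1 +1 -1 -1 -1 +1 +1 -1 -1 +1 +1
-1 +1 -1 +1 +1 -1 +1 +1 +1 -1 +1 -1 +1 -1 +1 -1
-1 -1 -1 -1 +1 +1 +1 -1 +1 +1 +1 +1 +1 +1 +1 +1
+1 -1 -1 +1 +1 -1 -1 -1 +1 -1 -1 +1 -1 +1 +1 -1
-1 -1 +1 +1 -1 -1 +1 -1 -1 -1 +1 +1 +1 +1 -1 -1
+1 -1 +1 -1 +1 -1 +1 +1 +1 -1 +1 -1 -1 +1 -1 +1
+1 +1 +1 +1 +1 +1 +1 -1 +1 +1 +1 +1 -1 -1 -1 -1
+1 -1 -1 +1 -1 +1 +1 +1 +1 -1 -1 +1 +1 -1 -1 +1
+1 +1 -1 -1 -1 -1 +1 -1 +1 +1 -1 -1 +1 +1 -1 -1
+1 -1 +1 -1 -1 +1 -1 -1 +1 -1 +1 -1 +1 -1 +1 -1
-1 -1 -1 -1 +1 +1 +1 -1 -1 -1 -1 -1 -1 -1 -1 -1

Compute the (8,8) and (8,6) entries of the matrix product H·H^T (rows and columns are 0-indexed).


Row 6 of H: [-1, 1, -1, 1, 1, -1, 1, 1, 1, -1, 1, -1, 1, -1, 1, -1].
Row 8 of H: [1, -1, -1, 1, 1, -1, -1, -1, 1, -1, -1, 1, -1, 1, 1, -1].
(H·H^T)[8][8] = Σ_j H[8][j]·H[8][j] = (1)² + (-1)² + (-1)² + (1)² + (1)² + (-1)² + (-1)² + (-1)² + (1)² + (-1)² + (-1)² + (1)² + (-1)² + (1)² + (1)² + (-1)² = 1 + 1 + 1 + 1 + 1 + 1 + 1 + 1 + 1 + 1 + 1 + 1 + 1 + 1 + 1 + 1 = 16.
(H·H^T)[8][6] = Σ_j H[8][j]·H[6][j] = (1)·(-1) + (-1)·(1) + (-1)·(-1) + (1)·(1) + (1)·(1) + (-1)·(-1) + (-1)·(1) + (-1)·(1) + (1)·(1) + (-1)·(-1) + (-1)·(1) + (1)·(-1) + (-1)·(1) + (1)·(-1) + (1)·(1) + (-1)·(-1) = -1 + -1 + 1 + 1 + 1 + 1 + -1 + -1 + 1 + 1 + -1 + -1 + -1 + -1 + 1 + 1 = 0.
So rows 8 and 6 are orthogonal; the diagonal entry equals n = 16.

(8,8) entry = 16; (8,6) entry = 0.


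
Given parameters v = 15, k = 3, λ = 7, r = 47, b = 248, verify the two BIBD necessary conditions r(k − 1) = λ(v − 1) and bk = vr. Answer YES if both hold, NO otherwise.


Condition (i): r(k − 1) = 47·2 = 94; λ(v − 1) = 7·14 = 98. Match? NO.
Condition (ii): bk = 248·3 = 744; vr = 15·47 = 705. Match? NO.
Both conditions hold? NO.

NO


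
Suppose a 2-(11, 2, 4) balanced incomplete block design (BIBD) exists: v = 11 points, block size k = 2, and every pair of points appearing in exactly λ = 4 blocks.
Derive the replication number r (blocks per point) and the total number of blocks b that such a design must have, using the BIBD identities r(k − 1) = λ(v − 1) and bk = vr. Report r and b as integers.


Any 2-(v, k, λ) BIBD satisfies two necessary conditions:
  (i)  Each point sits in r blocks, and counting incidences through any fixed point gives r(k − 1) = λ(v − 1), so r = λ(v − 1)/(k − 1).
  (ii) Total incidences bk = vr, so b = vr/k.
Step 1: r = λ(v − 1)/(k − 1) = 4·(11 − 1)/(2 − 1) = 4·10/1 = 40/1 = 40.
Step 2: b = vr/k = 11·40/2 = 440/2 = 220.
Check integrality: r = 40 ∈ Z ✓, b = 220 ∈ Z ✓.
(These identities are necessary conditions: they determine r and b for any design with these parameters, but do not by themselves prove that one exists.)

r = 40, b = 220.


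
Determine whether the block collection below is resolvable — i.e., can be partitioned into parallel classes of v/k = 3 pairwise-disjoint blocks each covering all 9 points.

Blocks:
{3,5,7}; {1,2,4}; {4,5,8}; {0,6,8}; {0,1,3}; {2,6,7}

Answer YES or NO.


v = 9, block size k = 3, number of blocks = 6.
For resolvability, blocks must partition into parallel classes of size v/k = 3.
Total blocks must therefore be a multiple of 3: 6 = 3·2 + 0 ⇒ divisible ✓.
Greedy packing gives 2 candidate class(es). Each should be a full parallel class (size 3, covers all 9 points).
  Class 1 (3 blocks): {3,5,7}; {1,2,4}; {0,6,8}. Points covered: [0, 1, 2, 3, 4, 5, 6, 7, 8].
  Class 2 (3 blocks): {4,5,8}; {0,1,3}; {2,6,7}. Points covered: [0, 1, 2, 3, 4, 5, 6, 7, 8].
All classes full (size 3)? YES. All classes cover every point? YES.
Resolvable? YES.

YES


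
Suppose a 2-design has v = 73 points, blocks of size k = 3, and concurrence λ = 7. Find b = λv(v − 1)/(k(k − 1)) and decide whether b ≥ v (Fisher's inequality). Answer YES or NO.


b = λv(v − 1)/(k(k − 1)) = 7·73·72/(3·2) = 36792/6 = 6132.
Compare with v = 73: b ≥ v, so Fisher's inequality holds.

YES


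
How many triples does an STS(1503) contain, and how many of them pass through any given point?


An STS(v) is a 2-(v, 3, 1) BIBD: block size k = 3, λ = 1.
Replication: r(k − 1) = λ(v − 1) ⇒ r·2 = 1503 − 1 = 1502 ⇒ r = 751.
Block count: b = v(v − 1)/6 = 1503·1502/6 = 2257506/6 = 376251.

r = 751, b = 376251.


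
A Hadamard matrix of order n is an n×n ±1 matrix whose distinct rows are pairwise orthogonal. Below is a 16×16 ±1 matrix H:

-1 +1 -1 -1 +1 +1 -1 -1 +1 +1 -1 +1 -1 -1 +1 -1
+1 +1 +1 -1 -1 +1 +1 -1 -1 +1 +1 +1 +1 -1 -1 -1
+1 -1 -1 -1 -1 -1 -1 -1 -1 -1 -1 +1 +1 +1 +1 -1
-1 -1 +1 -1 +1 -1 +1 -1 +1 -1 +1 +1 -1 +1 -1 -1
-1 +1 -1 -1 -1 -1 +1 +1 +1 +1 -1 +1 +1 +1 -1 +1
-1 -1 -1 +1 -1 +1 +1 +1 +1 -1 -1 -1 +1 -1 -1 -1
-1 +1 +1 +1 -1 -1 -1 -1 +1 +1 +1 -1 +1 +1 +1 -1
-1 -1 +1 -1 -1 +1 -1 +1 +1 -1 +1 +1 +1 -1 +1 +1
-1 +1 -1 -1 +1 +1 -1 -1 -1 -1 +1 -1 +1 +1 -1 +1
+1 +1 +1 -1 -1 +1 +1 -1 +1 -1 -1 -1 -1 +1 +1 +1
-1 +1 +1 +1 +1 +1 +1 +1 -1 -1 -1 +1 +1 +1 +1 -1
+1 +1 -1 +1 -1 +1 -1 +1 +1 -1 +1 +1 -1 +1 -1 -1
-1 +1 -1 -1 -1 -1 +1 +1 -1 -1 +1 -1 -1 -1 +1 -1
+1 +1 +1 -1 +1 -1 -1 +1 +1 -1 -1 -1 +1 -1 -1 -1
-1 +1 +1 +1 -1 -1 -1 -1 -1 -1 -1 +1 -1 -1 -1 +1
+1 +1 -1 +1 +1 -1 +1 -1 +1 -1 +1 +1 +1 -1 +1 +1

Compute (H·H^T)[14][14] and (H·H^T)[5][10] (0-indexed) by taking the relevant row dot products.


Row 5 of H: [-1, -1, -1, 1, -1, 1, 1, 1, 1, -1, -1, -1, 1, -1, -1, -1].
Row 10 of H: [-1, 1, 1, 1, 1, 1, 1, 1, -1, -1, -1, 1, 1, 1, 1, -1].
Row 14 of H: [-1, 1, 1, 1, -1, -1, -1, -1, -1, -1, -1, 1, -1, -1, -1, 1].
(H·H^T)[14][14] = Σ_j H[14][j]·H[14][j] = (-1)² + (1)² + (1)² + (1)² + (-1)² + (-1)² + (-1)² + (-1)² + (-1)² + (-1)² + (-1)² + (1)² + (-1)² + (-1)² + (-1)² + (1)² = 1 + 1 + 1 + 1 + 1 + 1 + 1 + 1 + 1 + 1 + 1 + 1 + 1 + 1 + 1 + 1 = 16.
(H·H^T)[5][10] = Σ_j H[5][j]·H[10][j] = (-1)·(-1) + (-1)·(1) + (-1)·(1) + (1)·(1) + (-1)·(1) + (1)·(1) + (1)·(1) + (1)·(1) + (1)·(-1) + (-1)·(-1) + (-1)·(-1) + (-1)·(1) + (1)·(1) + (-1)·(1) + (-1)·(1) + (-1)·(-1) = 1 + -1 + -1 + 1 + -1 + 1 + 1 + 1 + -1 + 1 + 1 + -1 + 1 + -1 + -1 + 1 = 2.
Rows 5 and 10 are not orthogonal (dot product = 2 ≠ 0), so H is not a Hadamard matrix.

(14,14) entry = 16; (5,10) entry = 2.


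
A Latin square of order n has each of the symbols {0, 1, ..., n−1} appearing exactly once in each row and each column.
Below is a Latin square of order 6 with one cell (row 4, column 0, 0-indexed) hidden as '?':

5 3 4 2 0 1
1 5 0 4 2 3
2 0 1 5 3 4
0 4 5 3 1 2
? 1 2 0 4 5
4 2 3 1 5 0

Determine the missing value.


Row 4 contains symbols [0, 1, 2, 4, 5] — missing [3].
Column 0 contains symbols [0, 1, 2, 4, 5] — missing [3].
The missing symbol must appear in both missing sets; intersection = [3].
Therefore the hidden value is 3.

Missing value = 3.


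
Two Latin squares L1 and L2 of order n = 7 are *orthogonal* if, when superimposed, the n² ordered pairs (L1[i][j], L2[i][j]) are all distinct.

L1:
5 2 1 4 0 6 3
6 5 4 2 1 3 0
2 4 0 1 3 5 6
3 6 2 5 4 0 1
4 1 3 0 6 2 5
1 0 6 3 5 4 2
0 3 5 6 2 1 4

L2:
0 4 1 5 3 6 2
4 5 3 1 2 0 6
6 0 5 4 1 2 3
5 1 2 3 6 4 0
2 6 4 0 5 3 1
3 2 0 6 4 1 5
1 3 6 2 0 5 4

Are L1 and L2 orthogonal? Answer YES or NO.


Form the n² = 49 superimposed pairs (L1[i][j], L2[i][j]), row by row (rows and columns indexed from 0):
row 0: (5,0) (2,4) (1,1) (4,5) (0,3) (6,6) (3,2)
row 1: (6,4) (5,5) (4,3) (2,1) (1,2) (3,0) (0,6)
row 2: (2,6) (4,0) (0,5) (1,4) (3,1) (5,2) (6,3)
row 3: (3,5) (6,1) (2,2) (5,3) (4,6) (0,4) (1,0)
row 4: (4,2) (1,6) (3,4) (0,0) (6,5) (2,3) (5,1)
row 5: (1,3) (0,2) (6,0) (3,6) (5,4) (4,1) (2,5)
row 6: (0,1) (3,3) (5,6) (6,2) (2,0) (1,5) (4,4)
Orthogonality requires all 49 pairs distinct.
Check by first coordinate: for each symbol s of L1, list the L2 entries in the n cells where L1 = s; they must all differ.
  L1 = 0: L2 entries (in reading order) 3, 6, 5, 4, 0, 2, 1 — all 7 distinct ✓
  L1 = 1: L2 entries (in reading order) 1, 2, 4, 0, 6, 3, 5 — all 7 distinct ✓
  L1 = 2: L2 entries (in reading order) 4, 1, 6, 2, 3, 5, 0 — all 7 distinct ✓
  L1 = 3: L2 entries (in reading order) 2, 0, 1, 5, 4, 6, 3 — all 7 distinct ✓
  L1 = 4: L2 entries (in reading order) 5, 3, 0, 6, 2, 1, 4 — all 7 distinct ✓
  L1 = 5: L2 entries (in reading order) 0, 5, 2, 3, 1, 4, 6 — all 7 distinct ✓
  L1 = 6: L2 entries (in reading order) 6, 4, 3, 1, 5, 0, 2 — all 7 distinct ✓
Every symbol of L1 meets every symbol of L2 exactly once, so all 49 pairs are distinct (49 of 49).
Conclusion: YES.

YES
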